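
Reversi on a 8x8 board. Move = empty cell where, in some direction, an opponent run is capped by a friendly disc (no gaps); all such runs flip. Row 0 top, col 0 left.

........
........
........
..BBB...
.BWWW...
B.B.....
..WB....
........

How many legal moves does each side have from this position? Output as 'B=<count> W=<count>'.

Answer: B=7 W=8

Derivation:
-- B to move --
(3,1): no bracket -> illegal
(3,5): no bracket -> illegal
(4,5): flips 3 -> legal
(5,1): flips 1 -> legal
(5,3): flips 1 -> legal
(5,4): flips 2 -> legal
(5,5): flips 1 -> legal
(6,1): flips 1 -> legal
(7,1): no bracket -> illegal
(7,2): flips 1 -> legal
(7,3): no bracket -> illegal
B mobility = 7
-- W to move --
(2,1): flips 1 -> legal
(2,2): flips 2 -> legal
(2,3): flips 1 -> legal
(2,4): flips 2 -> legal
(2,5): flips 1 -> legal
(3,0): no bracket -> illegal
(3,1): no bracket -> illegal
(3,5): no bracket -> illegal
(4,0): flips 1 -> legal
(4,5): no bracket -> illegal
(5,1): no bracket -> illegal
(5,3): no bracket -> illegal
(5,4): no bracket -> illegal
(6,0): no bracket -> illegal
(6,1): flips 1 -> legal
(6,4): flips 1 -> legal
(7,2): no bracket -> illegal
(7,3): no bracket -> illegal
(7,4): no bracket -> illegal
W mobility = 8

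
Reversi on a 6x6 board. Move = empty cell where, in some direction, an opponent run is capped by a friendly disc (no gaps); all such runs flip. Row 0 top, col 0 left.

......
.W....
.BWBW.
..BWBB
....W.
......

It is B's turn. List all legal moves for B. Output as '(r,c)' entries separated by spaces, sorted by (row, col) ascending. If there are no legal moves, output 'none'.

Answer: (0,1) (1,2) (1,3) (1,4) (2,5) (4,3) (5,3) (5,4)

Derivation:
(0,0): no bracket -> illegal
(0,1): flips 1 -> legal
(0,2): no bracket -> illegal
(1,0): no bracket -> illegal
(1,2): flips 1 -> legal
(1,3): flips 1 -> legal
(1,4): flips 1 -> legal
(1,5): no bracket -> illegal
(2,0): no bracket -> illegal
(2,5): flips 1 -> legal
(3,1): no bracket -> illegal
(4,2): no bracket -> illegal
(4,3): flips 1 -> legal
(4,5): no bracket -> illegal
(5,3): flips 1 -> legal
(5,4): flips 1 -> legal
(5,5): no bracket -> illegal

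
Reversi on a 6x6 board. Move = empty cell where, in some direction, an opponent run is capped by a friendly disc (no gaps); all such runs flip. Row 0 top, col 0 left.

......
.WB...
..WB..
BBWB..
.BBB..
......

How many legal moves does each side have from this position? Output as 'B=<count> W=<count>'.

-- B to move --
(0,0): flips 2 -> legal
(0,1): no bracket -> illegal
(0,2): no bracket -> illegal
(1,0): flips 1 -> legal
(1,3): flips 1 -> legal
(2,0): no bracket -> illegal
(2,1): flips 2 -> legal
B mobility = 4
-- W to move --
(0,1): no bracket -> illegal
(0,2): flips 1 -> legal
(0,3): no bracket -> illegal
(1,3): flips 1 -> legal
(1,4): flips 1 -> legal
(2,0): no bracket -> illegal
(2,1): no bracket -> illegal
(2,4): flips 1 -> legal
(3,4): flips 1 -> legal
(4,0): flips 1 -> legal
(4,4): flips 1 -> legal
(5,0): flips 1 -> legal
(5,1): no bracket -> illegal
(5,2): flips 1 -> legal
(5,3): no bracket -> illegal
(5,4): flips 1 -> legal
W mobility = 10

Answer: B=4 W=10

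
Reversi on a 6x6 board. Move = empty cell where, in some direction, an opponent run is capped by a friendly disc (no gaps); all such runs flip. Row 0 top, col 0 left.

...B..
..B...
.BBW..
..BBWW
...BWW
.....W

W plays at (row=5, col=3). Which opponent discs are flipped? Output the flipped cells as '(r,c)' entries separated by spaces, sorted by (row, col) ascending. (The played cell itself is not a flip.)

Dir NW: first cell '.' (not opp) -> no flip
Dir N: opp run (4,3) (3,3) capped by W -> flip
Dir NE: first cell 'W' (not opp) -> no flip
Dir W: first cell '.' (not opp) -> no flip
Dir E: first cell '.' (not opp) -> no flip
Dir SW: edge -> no flip
Dir S: edge -> no flip
Dir SE: edge -> no flip

Answer: (3,3) (4,3)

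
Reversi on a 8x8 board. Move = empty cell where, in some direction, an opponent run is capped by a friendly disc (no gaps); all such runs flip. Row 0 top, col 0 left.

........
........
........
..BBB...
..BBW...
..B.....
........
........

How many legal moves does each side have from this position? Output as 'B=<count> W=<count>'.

Answer: B=3 W=3

Derivation:
-- B to move --
(3,5): no bracket -> illegal
(4,5): flips 1 -> legal
(5,3): no bracket -> illegal
(5,4): flips 1 -> legal
(5,5): flips 1 -> legal
B mobility = 3
-- W to move --
(2,1): no bracket -> illegal
(2,2): flips 1 -> legal
(2,3): no bracket -> illegal
(2,4): flips 1 -> legal
(2,5): no bracket -> illegal
(3,1): no bracket -> illegal
(3,5): no bracket -> illegal
(4,1): flips 2 -> legal
(4,5): no bracket -> illegal
(5,1): no bracket -> illegal
(5,3): no bracket -> illegal
(5,4): no bracket -> illegal
(6,1): no bracket -> illegal
(6,2): no bracket -> illegal
(6,3): no bracket -> illegal
W mobility = 3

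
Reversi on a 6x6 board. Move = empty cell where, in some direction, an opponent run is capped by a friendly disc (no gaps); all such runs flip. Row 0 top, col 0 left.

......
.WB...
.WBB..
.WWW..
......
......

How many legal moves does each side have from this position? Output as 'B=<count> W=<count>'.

-- B to move --
(0,0): flips 1 -> legal
(0,1): no bracket -> illegal
(0,2): no bracket -> illegal
(1,0): flips 1 -> legal
(2,0): flips 1 -> legal
(2,4): no bracket -> illegal
(3,0): flips 1 -> legal
(3,4): no bracket -> illegal
(4,0): flips 1 -> legal
(4,1): flips 1 -> legal
(4,2): flips 1 -> legal
(4,3): flips 1 -> legal
(4,4): flips 1 -> legal
B mobility = 9
-- W to move --
(0,1): no bracket -> illegal
(0,2): flips 2 -> legal
(0,3): flips 1 -> legal
(1,3): flips 3 -> legal
(1,4): flips 1 -> legal
(2,4): flips 2 -> legal
(3,4): no bracket -> illegal
W mobility = 5

Answer: B=9 W=5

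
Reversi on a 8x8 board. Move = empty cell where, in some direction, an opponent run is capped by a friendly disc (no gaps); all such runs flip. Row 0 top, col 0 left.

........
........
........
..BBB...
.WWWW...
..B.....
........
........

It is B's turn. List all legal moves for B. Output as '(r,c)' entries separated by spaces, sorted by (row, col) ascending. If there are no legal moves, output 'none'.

(3,0): flips 1 -> legal
(3,1): no bracket -> illegal
(3,5): no bracket -> illegal
(4,0): no bracket -> illegal
(4,5): no bracket -> illegal
(5,0): flips 1 -> legal
(5,1): flips 1 -> legal
(5,3): flips 1 -> legal
(5,4): flips 2 -> legal
(5,5): flips 1 -> legal

Answer: (3,0) (5,0) (5,1) (5,3) (5,4) (5,5)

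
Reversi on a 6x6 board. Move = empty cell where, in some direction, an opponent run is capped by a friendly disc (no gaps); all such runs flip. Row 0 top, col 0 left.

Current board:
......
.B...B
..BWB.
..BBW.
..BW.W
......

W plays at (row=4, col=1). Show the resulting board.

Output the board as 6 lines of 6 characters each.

Place W at (4,1); scan 8 dirs for brackets.
Dir NW: first cell '.' (not opp) -> no flip
Dir N: first cell '.' (not opp) -> no flip
Dir NE: opp run (3,2) capped by W -> flip
Dir W: first cell '.' (not opp) -> no flip
Dir E: opp run (4,2) capped by W -> flip
Dir SW: first cell '.' (not opp) -> no flip
Dir S: first cell '.' (not opp) -> no flip
Dir SE: first cell '.' (not opp) -> no flip
All flips: (3,2) (4,2)

Answer: ......
.B...B
..BWB.
..WBW.
.WWW.W
......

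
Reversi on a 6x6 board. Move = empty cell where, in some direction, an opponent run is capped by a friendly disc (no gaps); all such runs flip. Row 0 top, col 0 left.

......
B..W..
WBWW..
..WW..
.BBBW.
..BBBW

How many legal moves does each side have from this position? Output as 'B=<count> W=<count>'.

-- B to move --
(0,2): no bracket -> illegal
(0,3): flips 3 -> legal
(0,4): no bracket -> illegal
(1,1): no bracket -> illegal
(1,2): flips 2 -> legal
(1,4): flips 2 -> legal
(2,4): flips 3 -> legal
(3,0): flips 1 -> legal
(3,1): no bracket -> illegal
(3,4): flips 1 -> legal
(3,5): flips 1 -> legal
(4,5): flips 1 -> legal
B mobility = 8
-- W to move --
(0,0): flips 1 -> legal
(0,1): no bracket -> illegal
(1,1): no bracket -> illegal
(1,2): no bracket -> illegal
(3,0): no bracket -> illegal
(3,1): no bracket -> illegal
(3,4): no bracket -> illegal
(4,0): flips 3 -> legal
(4,5): no bracket -> illegal
(5,0): flips 1 -> legal
(5,1): flips 4 -> legal
W mobility = 4

Answer: B=8 W=4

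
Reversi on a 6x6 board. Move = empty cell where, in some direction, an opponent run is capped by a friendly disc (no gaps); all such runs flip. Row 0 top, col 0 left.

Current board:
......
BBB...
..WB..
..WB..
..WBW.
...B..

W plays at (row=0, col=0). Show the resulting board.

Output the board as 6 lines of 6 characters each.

Place W at (0,0); scan 8 dirs for brackets.
Dir NW: edge -> no flip
Dir N: edge -> no flip
Dir NE: edge -> no flip
Dir W: edge -> no flip
Dir E: first cell '.' (not opp) -> no flip
Dir SW: edge -> no flip
Dir S: opp run (1,0), next='.' -> no flip
Dir SE: opp run (1,1) capped by W -> flip
All flips: (1,1)

Answer: W.....
BWB...
..WB..
..WB..
..WBW.
...B..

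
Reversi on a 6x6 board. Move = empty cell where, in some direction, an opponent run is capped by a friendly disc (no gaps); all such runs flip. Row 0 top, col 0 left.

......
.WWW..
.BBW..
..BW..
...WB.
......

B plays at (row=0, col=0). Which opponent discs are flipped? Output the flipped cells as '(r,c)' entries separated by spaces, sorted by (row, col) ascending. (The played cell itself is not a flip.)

Dir NW: edge -> no flip
Dir N: edge -> no flip
Dir NE: edge -> no flip
Dir W: edge -> no flip
Dir E: first cell '.' (not opp) -> no flip
Dir SW: edge -> no flip
Dir S: first cell '.' (not opp) -> no flip
Dir SE: opp run (1,1) capped by B -> flip

Answer: (1,1)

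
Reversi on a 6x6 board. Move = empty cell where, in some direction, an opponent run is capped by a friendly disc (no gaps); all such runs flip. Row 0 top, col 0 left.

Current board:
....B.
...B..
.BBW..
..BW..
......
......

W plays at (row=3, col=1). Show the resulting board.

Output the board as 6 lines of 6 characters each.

Place W at (3,1); scan 8 dirs for brackets.
Dir NW: first cell '.' (not opp) -> no flip
Dir N: opp run (2,1), next='.' -> no flip
Dir NE: opp run (2,2) (1,3) (0,4), next=edge -> no flip
Dir W: first cell '.' (not opp) -> no flip
Dir E: opp run (3,2) capped by W -> flip
Dir SW: first cell '.' (not opp) -> no flip
Dir S: first cell '.' (not opp) -> no flip
Dir SE: first cell '.' (not opp) -> no flip
All flips: (3,2)

Answer: ....B.
...B..
.BBW..
.WWW..
......
......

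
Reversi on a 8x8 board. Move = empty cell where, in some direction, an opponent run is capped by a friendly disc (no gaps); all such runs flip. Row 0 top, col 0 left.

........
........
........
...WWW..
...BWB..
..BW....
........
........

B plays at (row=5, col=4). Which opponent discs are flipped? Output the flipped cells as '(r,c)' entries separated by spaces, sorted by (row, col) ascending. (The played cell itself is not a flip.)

Answer: (5,3)

Derivation:
Dir NW: first cell 'B' (not opp) -> no flip
Dir N: opp run (4,4) (3,4), next='.' -> no flip
Dir NE: first cell 'B' (not opp) -> no flip
Dir W: opp run (5,3) capped by B -> flip
Dir E: first cell '.' (not opp) -> no flip
Dir SW: first cell '.' (not opp) -> no flip
Dir S: first cell '.' (not opp) -> no flip
Dir SE: first cell '.' (not opp) -> no flip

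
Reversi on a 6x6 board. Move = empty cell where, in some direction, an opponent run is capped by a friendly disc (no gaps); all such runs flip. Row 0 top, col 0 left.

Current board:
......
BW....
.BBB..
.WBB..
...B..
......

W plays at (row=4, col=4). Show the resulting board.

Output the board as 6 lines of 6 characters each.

Answer: ......
BW....
.BWB..
.WBW..
...BW.
......

Derivation:
Place W at (4,4); scan 8 dirs for brackets.
Dir NW: opp run (3,3) (2,2) capped by W -> flip
Dir N: first cell '.' (not opp) -> no flip
Dir NE: first cell '.' (not opp) -> no flip
Dir W: opp run (4,3), next='.' -> no flip
Dir E: first cell '.' (not opp) -> no flip
Dir SW: first cell '.' (not opp) -> no flip
Dir S: first cell '.' (not opp) -> no flip
Dir SE: first cell '.' (not opp) -> no flip
All flips: (2,2) (3,3)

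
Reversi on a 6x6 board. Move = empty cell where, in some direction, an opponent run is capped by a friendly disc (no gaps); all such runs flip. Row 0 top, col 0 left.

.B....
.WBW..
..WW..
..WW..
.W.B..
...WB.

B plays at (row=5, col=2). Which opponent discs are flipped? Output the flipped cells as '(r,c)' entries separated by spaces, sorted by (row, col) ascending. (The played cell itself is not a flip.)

Dir NW: opp run (4,1), next='.' -> no flip
Dir N: first cell '.' (not opp) -> no flip
Dir NE: first cell 'B' (not opp) -> no flip
Dir W: first cell '.' (not opp) -> no flip
Dir E: opp run (5,3) capped by B -> flip
Dir SW: edge -> no flip
Dir S: edge -> no flip
Dir SE: edge -> no flip

Answer: (5,3)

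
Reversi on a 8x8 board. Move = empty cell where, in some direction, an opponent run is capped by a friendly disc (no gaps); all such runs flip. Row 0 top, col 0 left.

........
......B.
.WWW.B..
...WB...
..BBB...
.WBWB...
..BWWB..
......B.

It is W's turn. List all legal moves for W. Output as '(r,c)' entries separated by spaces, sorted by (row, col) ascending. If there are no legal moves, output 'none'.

(0,5): no bracket -> illegal
(0,6): no bracket -> illegal
(0,7): no bracket -> illegal
(1,4): no bracket -> illegal
(1,5): no bracket -> illegal
(1,7): no bracket -> illegal
(2,4): flips 3 -> legal
(2,6): no bracket -> illegal
(2,7): no bracket -> illegal
(3,1): flips 1 -> legal
(3,2): no bracket -> illegal
(3,5): flips 2 -> legal
(3,6): no bracket -> illegal
(4,1): flips 1 -> legal
(4,5): flips 2 -> legal
(5,5): flips 2 -> legal
(5,6): no bracket -> illegal
(6,1): flips 1 -> legal
(6,6): flips 1 -> legal
(6,7): no bracket -> illegal
(7,1): flips 1 -> legal
(7,2): no bracket -> illegal
(7,3): flips 1 -> legal
(7,4): no bracket -> illegal
(7,5): no bracket -> illegal
(7,7): no bracket -> illegal

Answer: (2,4) (3,1) (3,5) (4,1) (4,5) (5,5) (6,1) (6,6) (7,1) (7,3)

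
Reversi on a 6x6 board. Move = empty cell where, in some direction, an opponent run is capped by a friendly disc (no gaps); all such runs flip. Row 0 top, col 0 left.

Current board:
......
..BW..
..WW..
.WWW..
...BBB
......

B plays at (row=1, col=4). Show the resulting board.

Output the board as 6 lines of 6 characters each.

Answer: ......
..BBB.
..WW..
.WWW..
...BBB
......

Derivation:
Place B at (1,4); scan 8 dirs for brackets.
Dir NW: first cell '.' (not opp) -> no flip
Dir N: first cell '.' (not opp) -> no flip
Dir NE: first cell '.' (not opp) -> no flip
Dir W: opp run (1,3) capped by B -> flip
Dir E: first cell '.' (not opp) -> no flip
Dir SW: opp run (2,3) (3,2), next='.' -> no flip
Dir S: first cell '.' (not opp) -> no flip
Dir SE: first cell '.' (not opp) -> no flip
All flips: (1,3)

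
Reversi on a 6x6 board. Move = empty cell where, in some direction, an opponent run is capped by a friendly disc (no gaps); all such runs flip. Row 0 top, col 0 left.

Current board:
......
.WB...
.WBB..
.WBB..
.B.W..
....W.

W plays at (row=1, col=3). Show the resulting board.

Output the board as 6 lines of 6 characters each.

Place W at (1,3); scan 8 dirs for brackets.
Dir NW: first cell '.' (not opp) -> no flip
Dir N: first cell '.' (not opp) -> no flip
Dir NE: first cell '.' (not opp) -> no flip
Dir W: opp run (1,2) capped by W -> flip
Dir E: first cell '.' (not opp) -> no flip
Dir SW: opp run (2,2) capped by W -> flip
Dir S: opp run (2,3) (3,3) capped by W -> flip
Dir SE: first cell '.' (not opp) -> no flip
All flips: (1,2) (2,2) (2,3) (3,3)

Answer: ......
.WWW..
.WWW..
.WBW..
.B.W..
....W.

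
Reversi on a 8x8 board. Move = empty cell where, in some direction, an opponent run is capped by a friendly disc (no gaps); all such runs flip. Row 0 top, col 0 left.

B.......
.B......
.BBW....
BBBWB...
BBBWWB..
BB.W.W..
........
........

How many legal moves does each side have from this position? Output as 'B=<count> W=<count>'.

Answer: B=8 W=8

Derivation:
-- B to move --
(1,2): flips 1 -> legal
(1,3): no bracket -> illegal
(1,4): flips 1 -> legal
(2,4): flips 2 -> legal
(3,5): no bracket -> illegal
(4,6): no bracket -> illegal
(5,2): flips 1 -> legal
(5,4): flips 2 -> legal
(5,6): no bracket -> illegal
(6,2): no bracket -> illegal
(6,3): no bracket -> illegal
(6,4): flips 1 -> legal
(6,5): flips 1 -> legal
(6,6): flips 3 -> legal
B mobility = 8
-- W to move --
(0,1): no bracket -> illegal
(0,2): no bracket -> illegal
(1,0): flips 2 -> legal
(1,2): no bracket -> illegal
(1,3): no bracket -> illegal
(2,0): flips 4 -> legal
(2,4): flips 1 -> legal
(2,5): flips 1 -> legal
(3,5): flips 2 -> legal
(3,6): no bracket -> illegal
(4,6): flips 1 -> legal
(5,2): no bracket -> illegal
(5,4): no bracket -> illegal
(5,6): flips 2 -> legal
(6,0): flips 2 -> legal
(6,1): no bracket -> illegal
(6,2): no bracket -> illegal
W mobility = 8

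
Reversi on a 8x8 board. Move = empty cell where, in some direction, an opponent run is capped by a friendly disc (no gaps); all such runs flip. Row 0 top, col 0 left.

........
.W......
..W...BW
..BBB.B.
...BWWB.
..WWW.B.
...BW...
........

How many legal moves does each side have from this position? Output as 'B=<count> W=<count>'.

-- B to move --
(0,0): flips 2 -> legal
(0,1): no bracket -> illegal
(0,2): no bracket -> illegal
(1,0): no bracket -> illegal
(1,2): flips 1 -> legal
(1,3): no bracket -> illegal
(1,6): no bracket -> illegal
(1,7): no bracket -> illegal
(2,0): no bracket -> illegal
(2,1): no bracket -> illegal
(2,3): no bracket -> illegal
(3,1): no bracket -> illegal
(3,5): no bracket -> illegal
(3,7): no bracket -> illegal
(4,1): flips 1 -> legal
(4,2): no bracket -> illegal
(5,1): no bracket -> illegal
(5,5): flips 1 -> legal
(6,1): flips 1 -> legal
(6,2): no bracket -> illegal
(6,5): flips 2 -> legal
(7,3): no bracket -> illegal
(7,4): flips 3 -> legal
(7,5): no bracket -> illegal
B mobility = 7
-- W to move --
(1,5): no bracket -> illegal
(1,6): no bracket -> illegal
(1,7): no bracket -> illegal
(2,1): flips 2 -> legal
(2,3): flips 3 -> legal
(2,4): flips 1 -> legal
(2,5): flips 3 -> legal
(3,1): no bracket -> illegal
(3,5): no bracket -> illegal
(3,7): no bracket -> illegal
(4,1): no bracket -> illegal
(4,2): flips 2 -> legal
(4,7): flips 1 -> legal
(5,5): no bracket -> illegal
(5,7): no bracket -> illegal
(6,2): flips 1 -> legal
(6,5): no bracket -> illegal
(6,6): no bracket -> illegal
(6,7): flips 1 -> legal
(7,2): flips 1 -> legal
(7,3): flips 1 -> legal
(7,4): flips 1 -> legal
W mobility = 11

Answer: B=7 W=11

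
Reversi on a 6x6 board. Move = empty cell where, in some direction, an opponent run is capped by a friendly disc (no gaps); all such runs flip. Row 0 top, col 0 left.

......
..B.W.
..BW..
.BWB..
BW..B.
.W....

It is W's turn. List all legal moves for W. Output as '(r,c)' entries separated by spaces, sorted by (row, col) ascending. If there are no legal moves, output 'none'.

(0,1): flips 1 -> legal
(0,2): flips 2 -> legal
(0,3): no bracket -> illegal
(1,1): no bracket -> illegal
(1,3): no bracket -> illegal
(2,0): no bracket -> illegal
(2,1): flips 2 -> legal
(2,4): no bracket -> illegal
(3,0): flips 1 -> legal
(3,4): flips 1 -> legal
(3,5): no bracket -> illegal
(4,2): no bracket -> illegal
(4,3): flips 1 -> legal
(4,5): no bracket -> illegal
(5,0): no bracket -> illegal
(5,3): no bracket -> illegal
(5,4): no bracket -> illegal
(5,5): no bracket -> illegal

Answer: (0,1) (0,2) (2,1) (3,0) (3,4) (4,3)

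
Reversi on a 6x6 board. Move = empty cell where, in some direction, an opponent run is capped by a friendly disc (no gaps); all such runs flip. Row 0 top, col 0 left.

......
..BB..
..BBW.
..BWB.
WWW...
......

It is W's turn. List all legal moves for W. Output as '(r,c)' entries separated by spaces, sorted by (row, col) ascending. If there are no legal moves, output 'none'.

Answer: (0,2) (0,3) (1,1) (1,4) (2,1) (3,1) (3,5) (4,4)

Derivation:
(0,1): no bracket -> illegal
(0,2): flips 4 -> legal
(0,3): flips 2 -> legal
(0,4): no bracket -> illegal
(1,1): flips 1 -> legal
(1,4): flips 2 -> legal
(2,1): flips 2 -> legal
(2,5): no bracket -> illegal
(3,1): flips 1 -> legal
(3,5): flips 1 -> legal
(4,3): no bracket -> illegal
(4,4): flips 1 -> legal
(4,5): no bracket -> illegal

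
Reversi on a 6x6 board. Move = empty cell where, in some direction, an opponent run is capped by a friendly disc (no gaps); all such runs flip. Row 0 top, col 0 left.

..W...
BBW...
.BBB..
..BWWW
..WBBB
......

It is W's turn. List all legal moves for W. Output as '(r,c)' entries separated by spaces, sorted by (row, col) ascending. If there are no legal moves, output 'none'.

(0,0): flips 2 -> legal
(0,1): no bracket -> illegal
(1,3): flips 1 -> legal
(1,4): no bracket -> illegal
(2,0): flips 1 -> legal
(2,4): no bracket -> illegal
(3,0): flips 1 -> legal
(3,1): flips 1 -> legal
(4,1): no bracket -> illegal
(5,2): flips 1 -> legal
(5,3): flips 2 -> legal
(5,4): flips 1 -> legal
(5,5): flips 2 -> legal

Answer: (0,0) (1,3) (2,0) (3,0) (3,1) (5,2) (5,3) (5,4) (5,5)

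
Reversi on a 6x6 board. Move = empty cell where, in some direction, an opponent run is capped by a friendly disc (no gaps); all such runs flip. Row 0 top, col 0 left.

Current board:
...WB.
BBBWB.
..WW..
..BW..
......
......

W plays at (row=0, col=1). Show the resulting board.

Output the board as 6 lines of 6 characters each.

Place W at (0,1); scan 8 dirs for brackets.
Dir NW: edge -> no flip
Dir N: edge -> no flip
Dir NE: edge -> no flip
Dir W: first cell '.' (not opp) -> no flip
Dir E: first cell '.' (not opp) -> no flip
Dir SW: opp run (1,0), next=edge -> no flip
Dir S: opp run (1,1), next='.' -> no flip
Dir SE: opp run (1,2) capped by W -> flip
All flips: (1,2)

Answer: .W.WB.
BBWWB.
..WW..
..BW..
......
......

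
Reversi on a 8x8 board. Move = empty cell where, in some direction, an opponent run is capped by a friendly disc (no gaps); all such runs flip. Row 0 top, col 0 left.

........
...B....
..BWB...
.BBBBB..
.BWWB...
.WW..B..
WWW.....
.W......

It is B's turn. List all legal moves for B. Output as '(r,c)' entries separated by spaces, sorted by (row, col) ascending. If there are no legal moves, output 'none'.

(1,2): flips 1 -> legal
(1,4): flips 1 -> legal
(4,0): no bracket -> illegal
(5,0): no bracket -> illegal
(5,3): flips 2 -> legal
(5,4): flips 1 -> legal
(6,3): flips 1 -> legal
(7,0): flips 3 -> legal
(7,2): flips 3 -> legal
(7,3): no bracket -> illegal

Answer: (1,2) (1,4) (5,3) (5,4) (6,3) (7,0) (7,2)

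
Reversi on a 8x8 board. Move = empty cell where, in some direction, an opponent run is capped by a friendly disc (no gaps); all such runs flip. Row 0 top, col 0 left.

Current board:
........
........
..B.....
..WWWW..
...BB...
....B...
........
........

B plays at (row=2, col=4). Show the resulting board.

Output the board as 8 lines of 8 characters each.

Answer: ........
........
..B.B...
..WWBW..
...BB...
....B...
........
........

Derivation:
Place B at (2,4); scan 8 dirs for brackets.
Dir NW: first cell '.' (not opp) -> no flip
Dir N: first cell '.' (not opp) -> no flip
Dir NE: first cell '.' (not opp) -> no flip
Dir W: first cell '.' (not opp) -> no flip
Dir E: first cell '.' (not opp) -> no flip
Dir SW: opp run (3,3), next='.' -> no flip
Dir S: opp run (3,4) capped by B -> flip
Dir SE: opp run (3,5), next='.' -> no flip
All flips: (3,4)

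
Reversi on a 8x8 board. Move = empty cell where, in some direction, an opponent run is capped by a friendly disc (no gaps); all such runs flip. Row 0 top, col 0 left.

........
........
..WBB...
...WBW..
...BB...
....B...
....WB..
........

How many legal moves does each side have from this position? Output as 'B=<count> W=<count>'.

Answer: B=9 W=7

Derivation:
-- B to move --
(1,1): flips 2 -> legal
(1,2): no bracket -> illegal
(1,3): no bracket -> illegal
(2,1): flips 1 -> legal
(2,5): no bracket -> illegal
(2,6): flips 1 -> legal
(3,1): no bracket -> illegal
(3,2): flips 1 -> legal
(3,6): flips 1 -> legal
(4,2): flips 1 -> legal
(4,5): no bracket -> illegal
(4,6): flips 1 -> legal
(5,3): no bracket -> illegal
(5,5): no bracket -> illegal
(6,3): flips 1 -> legal
(7,3): no bracket -> illegal
(7,4): flips 1 -> legal
(7,5): no bracket -> illegal
B mobility = 9
-- W to move --
(1,2): no bracket -> illegal
(1,3): flips 2 -> legal
(1,4): flips 4 -> legal
(1,5): flips 1 -> legal
(2,5): flips 2 -> legal
(3,2): no bracket -> illegal
(4,2): no bracket -> illegal
(4,5): no bracket -> illegal
(5,2): no bracket -> illegal
(5,3): flips 2 -> legal
(5,5): flips 1 -> legal
(5,6): no bracket -> illegal
(6,3): no bracket -> illegal
(6,6): flips 1 -> legal
(7,4): no bracket -> illegal
(7,5): no bracket -> illegal
(7,6): no bracket -> illegal
W mobility = 7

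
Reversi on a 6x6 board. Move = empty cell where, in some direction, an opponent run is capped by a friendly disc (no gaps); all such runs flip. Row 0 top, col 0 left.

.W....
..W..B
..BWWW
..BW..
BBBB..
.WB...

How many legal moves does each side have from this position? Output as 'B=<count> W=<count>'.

Answer: B=7 W=6

Derivation:
-- B to move --
(0,0): no bracket -> illegal
(0,2): flips 1 -> legal
(0,3): no bracket -> illegal
(1,0): no bracket -> illegal
(1,1): no bracket -> illegal
(1,3): flips 2 -> legal
(1,4): flips 1 -> legal
(2,1): no bracket -> illegal
(3,4): flips 1 -> legal
(3,5): flips 1 -> legal
(4,4): flips 1 -> legal
(5,0): flips 1 -> legal
B mobility = 7
-- W to move --
(0,4): no bracket -> illegal
(0,5): flips 1 -> legal
(1,1): flips 1 -> legal
(1,3): no bracket -> illegal
(1,4): no bracket -> illegal
(2,1): flips 1 -> legal
(3,0): no bracket -> illegal
(3,1): flips 2 -> legal
(3,4): no bracket -> illegal
(4,4): no bracket -> illegal
(5,0): flips 2 -> legal
(5,3): flips 2 -> legal
(5,4): no bracket -> illegal
W mobility = 6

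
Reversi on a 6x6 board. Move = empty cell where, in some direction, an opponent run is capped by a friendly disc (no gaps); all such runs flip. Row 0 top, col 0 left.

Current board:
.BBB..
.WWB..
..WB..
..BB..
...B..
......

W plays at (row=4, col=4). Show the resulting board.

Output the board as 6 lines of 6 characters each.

Place W at (4,4); scan 8 dirs for brackets.
Dir NW: opp run (3,3) capped by W -> flip
Dir N: first cell '.' (not opp) -> no flip
Dir NE: first cell '.' (not opp) -> no flip
Dir W: opp run (4,3), next='.' -> no flip
Dir E: first cell '.' (not opp) -> no flip
Dir SW: first cell '.' (not opp) -> no flip
Dir S: first cell '.' (not opp) -> no flip
Dir SE: first cell '.' (not opp) -> no flip
All flips: (3,3)

Answer: .BBB..
.WWB..
..WB..
..BW..
...BW.
......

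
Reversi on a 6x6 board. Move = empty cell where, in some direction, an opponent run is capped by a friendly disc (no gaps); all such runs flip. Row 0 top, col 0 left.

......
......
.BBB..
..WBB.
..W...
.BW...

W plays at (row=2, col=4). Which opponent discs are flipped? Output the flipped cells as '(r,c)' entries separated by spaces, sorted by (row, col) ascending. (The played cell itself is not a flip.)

Dir NW: first cell '.' (not opp) -> no flip
Dir N: first cell '.' (not opp) -> no flip
Dir NE: first cell '.' (not opp) -> no flip
Dir W: opp run (2,3) (2,2) (2,1), next='.' -> no flip
Dir E: first cell '.' (not opp) -> no flip
Dir SW: opp run (3,3) capped by W -> flip
Dir S: opp run (3,4), next='.' -> no flip
Dir SE: first cell '.' (not opp) -> no flip

Answer: (3,3)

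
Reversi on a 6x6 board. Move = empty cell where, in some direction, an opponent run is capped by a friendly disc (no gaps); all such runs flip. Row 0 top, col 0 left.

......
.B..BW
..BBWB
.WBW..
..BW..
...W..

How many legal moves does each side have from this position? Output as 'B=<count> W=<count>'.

-- B to move --
(0,4): no bracket -> illegal
(0,5): flips 1 -> legal
(1,3): no bracket -> illegal
(2,0): flips 1 -> legal
(2,1): no bracket -> illegal
(3,0): flips 1 -> legal
(3,4): flips 2 -> legal
(3,5): no bracket -> illegal
(4,0): flips 1 -> legal
(4,1): no bracket -> illegal
(4,4): flips 2 -> legal
(5,2): no bracket -> illegal
(5,4): flips 1 -> legal
B mobility = 7
-- W to move --
(0,0): flips 2 -> legal
(0,1): no bracket -> illegal
(0,2): no bracket -> illegal
(0,3): no bracket -> illegal
(0,4): flips 1 -> legal
(0,5): no bracket -> illegal
(1,0): no bracket -> illegal
(1,2): no bracket -> illegal
(1,3): flips 3 -> legal
(2,0): no bracket -> illegal
(2,1): flips 3 -> legal
(3,4): no bracket -> illegal
(3,5): flips 1 -> legal
(4,1): flips 1 -> legal
(5,1): flips 1 -> legal
(5,2): no bracket -> illegal
W mobility = 7

Answer: B=7 W=7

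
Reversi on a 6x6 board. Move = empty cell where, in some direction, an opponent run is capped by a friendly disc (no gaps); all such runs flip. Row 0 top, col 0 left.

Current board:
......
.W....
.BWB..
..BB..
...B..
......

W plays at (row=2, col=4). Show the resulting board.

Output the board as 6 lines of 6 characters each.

Place W at (2,4); scan 8 dirs for brackets.
Dir NW: first cell '.' (not opp) -> no flip
Dir N: first cell '.' (not opp) -> no flip
Dir NE: first cell '.' (not opp) -> no flip
Dir W: opp run (2,3) capped by W -> flip
Dir E: first cell '.' (not opp) -> no flip
Dir SW: opp run (3,3), next='.' -> no flip
Dir S: first cell '.' (not opp) -> no flip
Dir SE: first cell '.' (not opp) -> no flip
All flips: (2,3)

Answer: ......
.W....
.BWWW.
..BB..
...B..
......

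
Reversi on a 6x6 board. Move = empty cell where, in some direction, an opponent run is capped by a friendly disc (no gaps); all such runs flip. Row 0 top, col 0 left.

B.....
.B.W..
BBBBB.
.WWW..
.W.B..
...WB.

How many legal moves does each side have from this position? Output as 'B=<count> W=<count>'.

Answer: B=9 W=7

Derivation:
-- B to move --
(0,2): flips 1 -> legal
(0,3): flips 1 -> legal
(0,4): flips 1 -> legal
(1,2): no bracket -> illegal
(1,4): no bracket -> illegal
(3,0): no bracket -> illegal
(3,4): no bracket -> illegal
(4,0): flips 1 -> legal
(4,2): flips 3 -> legal
(4,4): flips 1 -> legal
(5,0): flips 2 -> legal
(5,1): flips 2 -> legal
(5,2): flips 1 -> legal
B mobility = 9
-- W to move --
(0,1): flips 2 -> legal
(0,2): no bracket -> illegal
(1,0): flips 1 -> legal
(1,2): flips 1 -> legal
(1,4): flips 1 -> legal
(1,5): flips 1 -> legal
(2,5): no bracket -> illegal
(3,0): no bracket -> illegal
(3,4): no bracket -> illegal
(3,5): flips 1 -> legal
(4,2): no bracket -> illegal
(4,4): no bracket -> illegal
(4,5): no bracket -> illegal
(5,2): no bracket -> illegal
(5,5): flips 1 -> legal
W mobility = 7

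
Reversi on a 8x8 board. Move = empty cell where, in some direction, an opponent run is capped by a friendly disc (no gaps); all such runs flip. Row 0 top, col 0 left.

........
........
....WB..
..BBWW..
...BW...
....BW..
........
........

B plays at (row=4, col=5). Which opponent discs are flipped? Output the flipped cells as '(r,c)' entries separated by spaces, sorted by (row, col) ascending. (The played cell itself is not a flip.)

Dir NW: opp run (3,4), next='.' -> no flip
Dir N: opp run (3,5) capped by B -> flip
Dir NE: first cell '.' (not opp) -> no flip
Dir W: opp run (4,4) capped by B -> flip
Dir E: first cell '.' (not opp) -> no flip
Dir SW: first cell 'B' (not opp) -> no flip
Dir S: opp run (5,5), next='.' -> no flip
Dir SE: first cell '.' (not opp) -> no flip

Answer: (3,5) (4,4)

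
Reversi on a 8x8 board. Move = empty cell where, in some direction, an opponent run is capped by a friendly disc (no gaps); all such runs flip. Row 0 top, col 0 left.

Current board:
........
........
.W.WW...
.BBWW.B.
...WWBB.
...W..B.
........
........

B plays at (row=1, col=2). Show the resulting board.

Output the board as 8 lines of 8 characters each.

Place B at (1,2); scan 8 dirs for brackets.
Dir NW: first cell '.' (not opp) -> no flip
Dir N: first cell '.' (not opp) -> no flip
Dir NE: first cell '.' (not opp) -> no flip
Dir W: first cell '.' (not opp) -> no flip
Dir E: first cell '.' (not opp) -> no flip
Dir SW: opp run (2,1), next='.' -> no flip
Dir S: first cell '.' (not opp) -> no flip
Dir SE: opp run (2,3) (3,4) capped by B -> flip
All flips: (2,3) (3,4)

Answer: ........
..B.....
.W.BW...
.BBWB.B.
...WWBB.
...W..B.
........
........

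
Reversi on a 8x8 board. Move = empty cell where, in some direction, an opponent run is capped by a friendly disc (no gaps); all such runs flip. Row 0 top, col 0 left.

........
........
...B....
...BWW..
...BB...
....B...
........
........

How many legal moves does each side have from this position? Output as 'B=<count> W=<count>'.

-- B to move --
(2,4): flips 1 -> legal
(2,5): flips 1 -> legal
(2,6): flips 1 -> legal
(3,6): flips 2 -> legal
(4,5): flips 1 -> legal
(4,6): no bracket -> illegal
B mobility = 5
-- W to move --
(1,2): flips 1 -> legal
(1,3): no bracket -> illegal
(1,4): no bracket -> illegal
(2,2): no bracket -> illegal
(2,4): no bracket -> illegal
(3,2): flips 1 -> legal
(4,2): no bracket -> illegal
(4,5): no bracket -> illegal
(5,2): flips 1 -> legal
(5,3): flips 1 -> legal
(5,5): no bracket -> illegal
(6,3): no bracket -> illegal
(6,4): flips 2 -> legal
(6,5): no bracket -> illegal
W mobility = 5

Answer: B=5 W=5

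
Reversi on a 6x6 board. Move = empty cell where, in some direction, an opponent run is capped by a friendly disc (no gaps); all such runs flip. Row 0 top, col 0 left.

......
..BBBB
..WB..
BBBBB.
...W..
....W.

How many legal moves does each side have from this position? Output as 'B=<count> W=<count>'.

Answer: B=4 W=9

Derivation:
-- B to move --
(1,1): flips 1 -> legal
(2,1): flips 1 -> legal
(4,2): no bracket -> illegal
(4,4): no bracket -> illegal
(4,5): no bracket -> illegal
(5,2): flips 1 -> legal
(5,3): flips 1 -> legal
(5,5): no bracket -> illegal
B mobility = 4
-- W to move --
(0,1): no bracket -> illegal
(0,2): flips 1 -> legal
(0,3): flips 3 -> legal
(0,4): flips 1 -> legal
(0,5): no bracket -> illegal
(1,1): no bracket -> illegal
(2,0): no bracket -> illegal
(2,1): flips 1 -> legal
(2,4): flips 1 -> legal
(2,5): flips 1 -> legal
(3,5): no bracket -> illegal
(4,0): flips 1 -> legal
(4,1): no bracket -> illegal
(4,2): flips 1 -> legal
(4,4): flips 1 -> legal
(4,5): no bracket -> illegal
W mobility = 9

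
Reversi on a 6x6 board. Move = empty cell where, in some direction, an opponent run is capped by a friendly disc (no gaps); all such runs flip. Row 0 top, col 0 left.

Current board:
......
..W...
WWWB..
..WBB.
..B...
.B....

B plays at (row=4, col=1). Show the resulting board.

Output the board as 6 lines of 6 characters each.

Place B at (4,1); scan 8 dirs for brackets.
Dir NW: first cell '.' (not opp) -> no flip
Dir N: first cell '.' (not opp) -> no flip
Dir NE: opp run (3,2) capped by B -> flip
Dir W: first cell '.' (not opp) -> no flip
Dir E: first cell 'B' (not opp) -> no flip
Dir SW: first cell '.' (not opp) -> no flip
Dir S: first cell 'B' (not opp) -> no flip
Dir SE: first cell '.' (not opp) -> no flip
All flips: (3,2)

Answer: ......
..W...
WWWB..
..BBB.
.BB...
.B....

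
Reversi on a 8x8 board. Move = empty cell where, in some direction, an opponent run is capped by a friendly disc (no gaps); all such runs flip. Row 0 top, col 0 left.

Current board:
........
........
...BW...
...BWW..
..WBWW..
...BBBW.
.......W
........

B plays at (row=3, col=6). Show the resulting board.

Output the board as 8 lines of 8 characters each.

Answer: ........
........
...BW...
...BBBB.
..WBWB..
...BBBW.
.......W
........

Derivation:
Place B at (3,6); scan 8 dirs for brackets.
Dir NW: first cell '.' (not opp) -> no flip
Dir N: first cell '.' (not opp) -> no flip
Dir NE: first cell '.' (not opp) -> no flip
Dir W: opp run (3,5) (3,4) capped by B -> flip
Dir E: first cell '.' (not opp) -> no flip
Dir SW: opp run (4,5) capped by B -> flip
Dir S: first cell '.' (not opp) -> no flip
Dir SE: first cell '.' (not opp) -> no flip
All flips: (3,4) (3,5) (4,5)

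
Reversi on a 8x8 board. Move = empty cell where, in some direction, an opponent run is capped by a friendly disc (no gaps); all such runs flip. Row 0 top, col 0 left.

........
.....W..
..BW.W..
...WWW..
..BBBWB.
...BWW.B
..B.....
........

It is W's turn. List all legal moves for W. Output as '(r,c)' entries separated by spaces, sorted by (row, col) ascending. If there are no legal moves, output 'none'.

Answer: (1,1) (2,1) (3,2) (3,7) (4,1) (4,7) (5,1) (5,2) (6,3) (7,1)

Derivation:
(1,1): flips 1 -> legal
(1,2): no bracket -> illegal
(1,3): no bracket -> illegal
(2,1): flips 1 -> legal
(3,1): no bracket -> illegal
(3,2): flips 1 -> legal
(3,6): no bracket -> illegal
(3,7): flips 1 -> legal
(4,1): flips 3 -> legal
(4,7): flips 1 -> legal
(5,1): flips 1 -> legal
(5,2): flips 2 -> legal
(5,6): no bracket -> illegal
(6,1): no bracket -> illegal
(6,3): flips 2 -> legal
(6,4): no bracket -> illegal
(6,6): no bracket -> illegal
(6,7): no bracket -> illegal
(7,1): flips 3 -> legal
(7,2): no bracket -> illegal
(7,3): no bracket -> illegal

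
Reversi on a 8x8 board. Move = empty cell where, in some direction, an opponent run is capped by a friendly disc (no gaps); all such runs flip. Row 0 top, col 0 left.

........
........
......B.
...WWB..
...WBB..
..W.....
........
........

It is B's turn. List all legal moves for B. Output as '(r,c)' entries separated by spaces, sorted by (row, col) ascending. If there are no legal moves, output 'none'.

Answer: (2,2) (2,3) (2,4) (3,2) (4,2)

Derivation:
(2,2): flips 1 -> legal
(2,3): flips 1 -> legal
(2,4): flips 1 -> legal
(2,5): no bracket -> illegal
(3,2): flips 2 -> legal
(4,1): no bracket -> illegal
(4,2): flips 1 -> legal
(5,1): no bracket -> illegal
(5,3): no bracket -> illegal
(5,4): no bracket -> illegal
(6,1): no bracket -> illegal
(6,2): no bracket -> illegal
(6,3): no bracket -> illegal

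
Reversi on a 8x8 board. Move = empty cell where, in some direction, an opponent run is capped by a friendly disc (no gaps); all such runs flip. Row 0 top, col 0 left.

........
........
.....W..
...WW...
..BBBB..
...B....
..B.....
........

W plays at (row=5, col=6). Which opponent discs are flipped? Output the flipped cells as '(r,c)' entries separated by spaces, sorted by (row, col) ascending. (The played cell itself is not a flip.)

Dir NW: opp run (4,5) capped by W -> flip
Dir N: first cell '.' (not opp) -> no flip
Dir NE: first cell '.' (not opp) -> no flip
Dir W: first cell '.' (not opp) -> no flip
Dir E: first cell '.' (not opp) -> no flip
Dir SW: first cell '.' (not opp) -> no flip
Dir S: first cell '.' (not opp) -> no flip
Dir SE: first cell '.' (not opp) -> no flip

Answer: (4,5)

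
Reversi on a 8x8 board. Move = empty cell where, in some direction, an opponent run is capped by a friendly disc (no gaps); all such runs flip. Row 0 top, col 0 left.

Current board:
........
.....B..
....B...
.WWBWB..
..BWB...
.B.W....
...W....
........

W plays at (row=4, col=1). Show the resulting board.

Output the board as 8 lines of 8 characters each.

Place W at (4,1); scan 8 dirs for brackets.
Dir NW: first cell '.' (not opp) -> no flip
Dir N: first cell 'W' (not opp) -> no flip
Dir NE: first cell 'W' (not opp) -> no flip
Dir W: first cell '.' (not opp) -> no flip
Dir E: opp run (4,2) capped by W -> flip
Dir SW: first cell '.' (not opp) -> no flip
Dir S: opp run (5,1), next='.' -> no flip
Dir SE: first cell '.' (not opp) -> no flip
All flips: (4,2)

Answer: ........
.....B..
....B...
.WWBWB..
.WWWB...
.B.W....
...W....
........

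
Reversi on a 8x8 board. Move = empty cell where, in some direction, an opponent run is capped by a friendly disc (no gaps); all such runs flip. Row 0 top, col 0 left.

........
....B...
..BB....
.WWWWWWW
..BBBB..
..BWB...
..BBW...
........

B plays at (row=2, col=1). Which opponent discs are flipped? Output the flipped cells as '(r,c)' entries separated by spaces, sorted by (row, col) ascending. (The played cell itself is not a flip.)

Dir NW: first cell '.' (not opp) -> no flip
Dir N: first cell '.' (not opp) -> no flip
Dir NE: first cell '.' (not opp) -> no flip
Dir W: first cell '.' (not opp) -> no flip
Dir E: first cell 'B' (not opp) -> no flip
Dir SW: first cell '.' (not opp) -> no flip
Dir S: opp run (3,1), next='.' -> no flip
Dir SE: opp run (3,2) capped by B -> flip

Answer: (3,2)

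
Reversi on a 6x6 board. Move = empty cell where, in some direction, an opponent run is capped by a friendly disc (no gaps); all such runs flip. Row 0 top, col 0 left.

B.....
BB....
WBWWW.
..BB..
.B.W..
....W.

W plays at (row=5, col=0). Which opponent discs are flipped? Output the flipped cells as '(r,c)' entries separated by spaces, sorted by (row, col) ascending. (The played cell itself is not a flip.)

Dir NW: edge -> no flip
Dir N: first cell '.' (not opp) -> no flip
Dir NE: opp run (4,1) (3,2) capped by W -> flip
Dir W: edge -> no flip
Dir E: first cell '.' (not opp) -> no flip
Dir SW: edge -> no flip
Dir S: edge -> no flip
Dir SE: edge -> no flip

Answer: (3,2) (4,1)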